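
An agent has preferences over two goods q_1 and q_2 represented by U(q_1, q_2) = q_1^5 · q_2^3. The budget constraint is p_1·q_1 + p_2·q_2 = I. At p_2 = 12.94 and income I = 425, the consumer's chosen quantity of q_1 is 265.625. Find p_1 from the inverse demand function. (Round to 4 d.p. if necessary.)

MU_q_1/MU_q_2 = (5·q_2)/(3·q_1); tangency sets this equal to p_1/p_2.
So 5·p_2·q_2 = 3·p_1·q_1; combined with the budget, a share 0.625 of income goes to q_1.
Demand: q_1*(p_1,p_2,I) = 0.625·I/p_1 and q_2* = 0.375·I/p_2.
Set q_1* = 265.625 in the demand function and solve for p_1: p_1 = 1.

p_1 = 1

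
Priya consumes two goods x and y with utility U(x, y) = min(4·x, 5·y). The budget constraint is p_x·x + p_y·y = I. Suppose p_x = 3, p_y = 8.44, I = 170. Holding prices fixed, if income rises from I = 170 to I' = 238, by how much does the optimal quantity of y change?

Demand: x*(p_x,p_y,I) = 5·I/(5·p_x + 4·p_y), y* = 4·I/(5·p_x + 4·p_y).
Here 5·3 + 4·8.44 = 48.76, giving y* = 13.9459.
At I' = 238: y* = 19.5242. Change: 19.5242 − 13.9459 = 5.5783.

Δy* = 5.5783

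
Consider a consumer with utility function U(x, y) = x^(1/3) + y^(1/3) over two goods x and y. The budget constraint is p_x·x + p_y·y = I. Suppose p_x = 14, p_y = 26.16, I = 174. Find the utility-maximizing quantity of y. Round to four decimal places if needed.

y* = 2.8101

MRS = MU_x/MU_y = (y/x)^(2/3). Set equal to p_x/p_y.
Solve for the ratio: y/x = [p_x/p_y]^(1.5).
Substitute y = (y/x)·x into the budget: x* = I/(p_x + p_y·(y/x)).
Numerically y/x = 0.391503, so x* = 174/(14 + 26.16·0.391503) = 7.1777 and y* = 0.391503·7.1777 = 2.8101.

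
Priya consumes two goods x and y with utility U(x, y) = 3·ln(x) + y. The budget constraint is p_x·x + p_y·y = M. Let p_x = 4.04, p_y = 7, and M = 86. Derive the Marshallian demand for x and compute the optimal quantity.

MU_x = 3/x, MU_y = 1. Tangency: 3/x = p_x/p_y.
So x*(p_x,p_y) = 3·p_y/p_x, independent of income; and y* = (M − 3·p_y)/p_y.
At the given prices: x* = 3·7/4.04 = 5.198.

x* = 5.198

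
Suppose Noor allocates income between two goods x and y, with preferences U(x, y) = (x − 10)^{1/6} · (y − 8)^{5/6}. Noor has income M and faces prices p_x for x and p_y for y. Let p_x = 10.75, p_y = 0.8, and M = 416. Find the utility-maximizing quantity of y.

MRS = (1/5)·(y−8)/(x−10). Tangency with p_x/p_y gives y−8 = 5·(p_x/p_y)·(x−10).
After buying the subsistence bundle (10, 8), a share 1/6 of the remaining income goes to x: x* = 10 + 1/6·(M − 10p_x − 8p_y)/p_x.
Discretionary income = 416 − 10·10.75 − 8·0.8 = 302.1; y* = 8 + 5/6·302.1/0.8 = 322.6875.

y* = 322.6875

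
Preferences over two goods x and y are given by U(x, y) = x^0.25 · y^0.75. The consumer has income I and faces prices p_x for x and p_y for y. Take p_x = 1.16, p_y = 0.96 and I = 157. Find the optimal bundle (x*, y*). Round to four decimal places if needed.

Tangency: MRS = (1/3)·y/x = p_x/p_y.
Rearranging, p_y·y = 3·p_x·x. Substituting into the budget gives p_x·x·(1 + 3) = I.
Demand: x*(p_x,p_y,I) = 0.25·I/p_x and y* = 0.75·I/p_y.
At p_x=1.16, p_y=0.96, I=157: x* = 0.25·157/1.16 = 33.8362, y* = 122.6562.

x* = 33.8362, y* = 122.6562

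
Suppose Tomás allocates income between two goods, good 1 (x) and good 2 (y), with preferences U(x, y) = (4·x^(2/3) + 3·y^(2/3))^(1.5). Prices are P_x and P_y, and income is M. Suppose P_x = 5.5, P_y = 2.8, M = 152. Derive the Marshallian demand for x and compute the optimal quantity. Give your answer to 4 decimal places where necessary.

x* = 10.517

From the CES first-order condition, (4/3)·(y/x)^(1/3) = P_x/P_y.
Solve for the ratio: y/x = [(3/4)·P_x/P_y]^(3).
Substitute y = (y/x)·x into the budget: x* = M/(P_x + P_y·(y/x)).
Numerically y/x = 3.197406, so x* = 152/(5.5 + 2.8·3.197406) = 10.517.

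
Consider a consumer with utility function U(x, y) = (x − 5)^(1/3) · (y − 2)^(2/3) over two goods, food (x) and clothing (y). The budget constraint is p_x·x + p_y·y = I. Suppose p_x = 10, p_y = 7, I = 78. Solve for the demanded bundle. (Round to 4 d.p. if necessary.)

Substituting into the budget: x* = 5 + 1/3·(I − 5·p_x − 2·p_y)/p_x, and y* = 2 + 2/3·(…)/p_y.
Discretionary income = 78 − 5·10 − 2·7 = 14; x* = 5 + 1/3·14/10 = 5.4667; y* = 2 + 2/3·14/7 = 3.3333.

x* = 5.4667, y* = 3.3333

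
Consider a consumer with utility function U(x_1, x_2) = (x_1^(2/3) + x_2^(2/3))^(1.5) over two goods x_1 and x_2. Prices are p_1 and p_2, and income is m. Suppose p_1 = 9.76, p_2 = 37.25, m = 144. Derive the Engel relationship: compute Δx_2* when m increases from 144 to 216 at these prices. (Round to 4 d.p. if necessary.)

MRS = MU_x_1/MU_x_2 = (x_2/x_1)^(1/3). Set equal to p_1/p_2.
Solve for the ratio: x_2/x_1 = [p_1/p_2]^(3).
With the ratio pinned down, the budget gives x_1* = m/(p_1 + p_2·(x_2/x_1)) and x_2* = (x_2/x_1)·x_1*.
Numerically x_2/x_1 = 0.017987, so x_1* = 144/(9.76 + 37.25·0.017987) = 13.8063 and x_2* = 0.017987·13.8063 = 0.2483.
At m' = 216: x_2* = 0.3725. Change: 0.3725 − 0.2483 = 0.1242.

Δx_2* = 0.1242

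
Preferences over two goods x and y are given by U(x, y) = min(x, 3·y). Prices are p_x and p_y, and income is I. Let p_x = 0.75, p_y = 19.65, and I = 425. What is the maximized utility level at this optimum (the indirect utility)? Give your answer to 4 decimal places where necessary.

With perfect complements, no substitution: consume in ratio x:y = 3:1.
Budget: p_x·x + p_y·(1/3)·x = I, so (3·p_x + p_y)·x = 3·I.
Demand: x*(p_x,p_y,I) = 3·I/(3·p_x + p_y), y* = I/(3·p_x + p_y).
Here 3·0.75 + 19.65 = 21.9, giving x* = 58.2192 and y* = 19.4064.
Utility at the optimum: U(58.2192, 19.4064) = 58.2192.

V = 58.2192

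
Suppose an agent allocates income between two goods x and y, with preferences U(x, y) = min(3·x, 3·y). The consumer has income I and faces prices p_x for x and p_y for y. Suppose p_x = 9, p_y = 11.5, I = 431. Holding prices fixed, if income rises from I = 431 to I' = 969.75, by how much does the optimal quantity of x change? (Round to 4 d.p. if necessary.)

Δx* = 26.2805

Leontief preferences: the optimum is at the kink where x/3 = y/3, i.e. y = x.
Budget: p_x·x + p_y·x = I, so (3·p_x + 3·p_y)·x = 3·I.
Demand: x*(p_x,p_y,I) = 3·I/(3·p_x + 3·p_y), y* = 3·I/(3·p_x + 3·p_y).
Here 3·9 + 3·11.5 = 61.5, giving x* = 21.0244.
At I' = 969.75: x* = 47.3049. Change: 47.3049 − 21.0244 = 26.2805.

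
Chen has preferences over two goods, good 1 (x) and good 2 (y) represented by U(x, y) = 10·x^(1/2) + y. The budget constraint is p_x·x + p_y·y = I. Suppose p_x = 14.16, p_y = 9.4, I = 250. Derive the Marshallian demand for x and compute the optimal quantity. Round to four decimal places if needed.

Set MRS = p_x/p_y: 5·x^(−1/2) = p_x/p_y.
Solve: √x = 5·p_y/p_x, so x*(p_x,p_y) = (5·p_y/p_x)², and y* = (I − p_x·x*)/p_y.
Plugging in: x* = (5·9.4/14.16)² = 11.0171.

x* = 11.0171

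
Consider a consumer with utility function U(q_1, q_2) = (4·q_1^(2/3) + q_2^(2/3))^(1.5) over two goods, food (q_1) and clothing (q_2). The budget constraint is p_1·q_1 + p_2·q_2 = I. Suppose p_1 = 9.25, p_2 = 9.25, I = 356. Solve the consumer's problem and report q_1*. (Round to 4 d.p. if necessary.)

q_1* = 37.8944

MU_q_1 ∝ 4·q_1^(-1/3), MU_q_2 ∝ q_2^(-1/3), so MRS = 4·(q_2/q_1)^(1/3) = p_1/p_2.
Solve for the ratio: q_2/q_1 = [(1/4)·p_1/p_2]^(3).
With the ratio pinned down, the budget gives q_1* = I/(p_1 + p_2·(q_2/q_1)) and q_2* = (q_2/q_1)·q_1*.
Numerically q_2/q_1 = 0.015625, so q_1* = 356/(9.25 + 9.25·0.015625) = 37.8944.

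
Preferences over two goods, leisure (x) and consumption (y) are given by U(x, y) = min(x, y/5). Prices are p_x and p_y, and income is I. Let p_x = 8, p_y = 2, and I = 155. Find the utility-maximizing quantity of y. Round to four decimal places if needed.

y* = 43.0556

Leontief preferences: the optimum is at the kink where x/1 = y/5, i.e. y = 5·x.
Budget: p_x·x + p_y·5·x = I, so (p_x + 5·p_y)·x = I.
Demand: x*(p_x,p_y,I) = I/(p_x + 5·p_y), y* = 5·I/(p_x + 5·p_y).
Here 8 + 5·2 = 18, giving y* = 43.0556.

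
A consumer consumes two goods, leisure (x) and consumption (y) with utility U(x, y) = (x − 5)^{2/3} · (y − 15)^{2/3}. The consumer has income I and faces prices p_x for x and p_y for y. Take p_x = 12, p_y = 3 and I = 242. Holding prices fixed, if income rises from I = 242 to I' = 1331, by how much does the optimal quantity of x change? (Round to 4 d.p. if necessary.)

MRS = (y−15)/(x−5). Tangency with p_x/p_y gives y−15 = (p_x/p_y)·(x−5).
Substituting into the budget: x* = 5 + 0.5·(I − 5·p_x − 15·p_y)/p_x, and y* = 15 + 0.5·(…)/p_y.
Discretionary income = 242 − 5·12 − 15·3 = 137; x* = 5 + 0.5·137/12 = 10.7083.
At I' = 1331: x* = 56.0833. Change: 56.0833 − 10.7083 = 45.375.

Δx* = 45.375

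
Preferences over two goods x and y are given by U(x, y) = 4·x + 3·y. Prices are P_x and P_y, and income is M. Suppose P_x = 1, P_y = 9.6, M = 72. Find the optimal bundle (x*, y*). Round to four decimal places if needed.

Perfect substitutes: compare marginal utility per dollar. 4/P_x vs 3/P_y → 4 vs 0.3125.
x gives more utility per dollar, so spend all income on x: x* = M/P_x, y* = 0.
Numerically: x* = 72, y* = 0.

x* = 72, y* = 0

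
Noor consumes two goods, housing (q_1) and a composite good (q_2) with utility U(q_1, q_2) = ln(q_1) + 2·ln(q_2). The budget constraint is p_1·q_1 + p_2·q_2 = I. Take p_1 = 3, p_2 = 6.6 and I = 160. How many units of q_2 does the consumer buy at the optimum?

q_2* = 16.1616

Tangency: MRS = (1/2)·q_2/q_1 = p_1/p_2.
So p_2·q_2 = 2·p_1·q_1; combined with the budget, a share 1/3 of income goes to q_1.
Demand: q_1*(p_1,p_2,I) = 1/3·I/p_1 and q_2* = 2/3·I/p_2.
At p_1=3, p_2=6.6, I=160: q_2* = 2/3·160/6.6 = 16.1616.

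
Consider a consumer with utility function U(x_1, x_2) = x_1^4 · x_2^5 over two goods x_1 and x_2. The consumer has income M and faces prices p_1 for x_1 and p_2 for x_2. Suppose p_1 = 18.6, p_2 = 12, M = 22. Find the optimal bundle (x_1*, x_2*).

MU_x_1/MU_x_2 = (4·x_2)/(5·x_1); tangency sets this equal to p_1/p_2.
Rearranging, p_2·x_2 = (5/4)·p_1·x_1. Substituting into the budget gives p_1·x_1·(1 + (5/4)) = M.
Demand: x_1*(p_1,p_2,M) = 4/9·M/p_1 and x_2* = 5/9·M/p_2.
At p_1=18.6, p_2=12, M=22: x_1* = 4/9·22/18.6 = 0.5257, x_2* = 1.0185.

x_1* = 0.5257, x_2* = 1.0185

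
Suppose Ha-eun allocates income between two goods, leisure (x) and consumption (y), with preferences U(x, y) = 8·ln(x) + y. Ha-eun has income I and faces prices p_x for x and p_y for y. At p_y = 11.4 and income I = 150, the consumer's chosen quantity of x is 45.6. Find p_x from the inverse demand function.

p_x = 2

MU_x = 8/x, MU_y = 1. Tangency: 8/x = p_x/p_y.
So x*(p_x,p_y) = 8·p_y/p_x, independent of income; and y* = (I − 8·p_y)/p_y.
Set x* = 45.6 in the demand function and solve for p_x: p_x = 2.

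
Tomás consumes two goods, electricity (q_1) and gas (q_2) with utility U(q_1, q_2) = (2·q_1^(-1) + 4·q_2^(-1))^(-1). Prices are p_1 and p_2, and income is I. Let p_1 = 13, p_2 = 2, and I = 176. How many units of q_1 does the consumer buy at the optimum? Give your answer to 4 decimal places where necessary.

From the CES first-order condition, (1/2)·(q_2/q_1)^(2) = p_1/p_2.
Solve for the ratio: q_2/q_1 = [2·p_1/p_2]^(0.5).
Substitute q_2 = (q_2/q_1)·q_1 into the budget: q_1* = I/(p_1 + p_2·(q_2/q_1)).
Numerically q_2/q_1 = 3.605551, so q_1* = 176/(13 + 2·3.605551) = 8.7081.

q_1* = 8.7081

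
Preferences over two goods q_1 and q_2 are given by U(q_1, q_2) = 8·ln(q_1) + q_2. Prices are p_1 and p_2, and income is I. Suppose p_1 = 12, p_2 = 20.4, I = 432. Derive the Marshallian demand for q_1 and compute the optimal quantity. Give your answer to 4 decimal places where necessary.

Set MRS = p_1/p_2: (8/q_1)/1 = p_1/p_2.
So q_1*(p_1,p_2) = 8·p_2/p_1, independent of income; and q_2* = (I − 8·p_2)/p_2.
At the given prices: q_1* = 8·20.4/12 = 13.6.

q_1* = 13.6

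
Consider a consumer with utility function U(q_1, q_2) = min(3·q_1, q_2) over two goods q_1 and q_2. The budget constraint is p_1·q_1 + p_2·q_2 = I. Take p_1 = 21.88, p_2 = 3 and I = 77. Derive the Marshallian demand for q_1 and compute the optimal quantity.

With perfect complements, no substitution: consume in ratio q_1:q_2 = 1:3.
Budget: p_1·q_1 + p_2·3·q_1 = I, so (p_1 + 3·p_2)·q_1 = I.
Demand: q_1*(p_1,p_2,I) = I/(p_1 + 3·p_2), q_2* = 3·I/(p_1 + 3·p_2).
Here 21.88 + 3·3 = 30.88, giving q_1* = 2.4935.

q_1* = 2.4935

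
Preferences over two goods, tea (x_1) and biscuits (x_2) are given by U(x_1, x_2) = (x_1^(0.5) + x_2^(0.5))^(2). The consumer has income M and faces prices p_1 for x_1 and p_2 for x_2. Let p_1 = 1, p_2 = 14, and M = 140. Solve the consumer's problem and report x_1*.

x_1* = 130.6667

With the ratio pinned down, the budget gives x_1* = M/(p_1 + p_2·(x_2/x_1)) and x_2* = (x_2/x_1)·x_1*.
Numerically x_2/x_1 = 0.005102, so x_1* = 140/(1 + 14·0.005102) = 130.6667.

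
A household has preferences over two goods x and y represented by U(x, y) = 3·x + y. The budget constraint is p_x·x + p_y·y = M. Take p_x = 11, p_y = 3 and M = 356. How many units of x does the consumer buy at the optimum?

Linear utility — the consumer picks whichever good has higher MU/price: 3/11 = 0.2727 vs 1/3 = 0.3333.
y gives more utility per dollar, so spend all income on y: y* = M/p_y, x* = 0.
Numerically: x* = 0, y* = 118.6667.

x* = 0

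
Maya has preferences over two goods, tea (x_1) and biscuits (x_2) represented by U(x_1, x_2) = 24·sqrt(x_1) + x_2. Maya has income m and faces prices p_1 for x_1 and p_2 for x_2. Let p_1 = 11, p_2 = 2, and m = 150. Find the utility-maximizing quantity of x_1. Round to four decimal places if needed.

Set MRS = p_1/p_2: 12·x_1^(−1/2) = p_1/p_2.
Solve: √x_1 = 12·p_2/p_1, so x_1*(p_1,p_2) = (12·p_2/p_1)², and x_2* = (m − p_1·x_1*)/p_2.
Plugging in: x_1* = (12·2/11)² = 4.7603.

x_1* = 4.7603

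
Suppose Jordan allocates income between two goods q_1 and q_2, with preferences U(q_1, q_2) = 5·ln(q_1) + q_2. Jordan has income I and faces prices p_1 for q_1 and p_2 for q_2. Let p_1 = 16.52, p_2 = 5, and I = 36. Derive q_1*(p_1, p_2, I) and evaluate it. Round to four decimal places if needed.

At the given prices: q_1* = 5·5/16.52 = 1.5133.

q_1* = 1.5133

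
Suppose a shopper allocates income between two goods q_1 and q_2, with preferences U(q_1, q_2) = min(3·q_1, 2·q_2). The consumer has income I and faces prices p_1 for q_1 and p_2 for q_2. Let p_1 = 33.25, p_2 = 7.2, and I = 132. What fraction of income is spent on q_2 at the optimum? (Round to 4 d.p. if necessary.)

share on q_2 = 0.2452

With perfect complements, no substitution: consume in ratio q_1:q_2 = 2:3.
Budget: p_1·q_1 + p_2·(3/2)·q_1 = I, so (2·p_1 + 3·p_2)·q_1 = 2·I.
Demand: q_1*(p_1,p_2,I) = 2·I/(2·p_1 + 3·p_2), q_2* = 3·I/(2·p_1 + 3·p_2).
Here 2·33.25 + 3·7.2 = 88.1, giving q_1* = 2.9966 and q_2* = 4.4949.
Expenditure on q_2: 7.2·4.4949 = 32.3632; share = 0.2452.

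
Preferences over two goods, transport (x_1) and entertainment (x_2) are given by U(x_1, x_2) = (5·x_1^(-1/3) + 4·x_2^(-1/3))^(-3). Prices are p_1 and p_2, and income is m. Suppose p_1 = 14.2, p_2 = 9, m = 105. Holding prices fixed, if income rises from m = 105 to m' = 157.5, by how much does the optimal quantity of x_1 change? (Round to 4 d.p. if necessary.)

MU_x_1 ∝ 5·x_1^(-4/3), MU_x_2 ∝ 4·x_2^(-4/3), so MRS = (5/4)·(x_2/x_1)^(4/3) = p_1/p_2.
Hence x_2/x_1 = ((4/5)·p_1/p_2)^(1/(4/3)), i.e. raised to the 0.75 power.
Substitute x_2 = (x_2/x_1)·x_1 into the budget: x_1* = m/(p_1 + p_2·(x_2/x_1)).
Numerically x_2/x_1 = 1.190836, so x_1* = 105/(14.2 + 9·1.190836) = 4.2139.
At m' = 157.5: x_1* = 6.3209. Change: 6.3209 − 4.2139 = 2.107.

Δx_1* = 2.107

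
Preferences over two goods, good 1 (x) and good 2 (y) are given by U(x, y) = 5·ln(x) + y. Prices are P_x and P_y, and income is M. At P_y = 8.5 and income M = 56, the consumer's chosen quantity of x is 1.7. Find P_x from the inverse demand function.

Set MRS = P_x/P_y: (5/x)/1 = P_x/P_y.
So x*(P_x,P_y) = 5·P_y/P_x, independent of income; and y* = (M − 5·P_y)/P_y.
Set x* = 1.7 in the demand function and solve for P_x: P_x = 25.

P_x = 25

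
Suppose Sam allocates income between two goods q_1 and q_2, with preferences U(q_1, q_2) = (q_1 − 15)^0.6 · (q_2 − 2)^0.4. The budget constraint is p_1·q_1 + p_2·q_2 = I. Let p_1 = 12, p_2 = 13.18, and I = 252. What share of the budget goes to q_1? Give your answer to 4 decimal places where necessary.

share on q_1 = 0.823

MRS = (3/2)·(q_2−2)/(q_1−15). Tangency with p_1/p_2 gives q_2−2 = (2/3)·(p_1/p_2)·(q_1−15).
After buying the subsistence bundle (15, 2), a share 0.6 of the remaining income goes to q_1: q_1* = 15 + 0.6·(I − 15p_1 − 2p_2)/p_1.
Discretionary income = 252 − 15·12 − 2·13.18 = 45.64; q_1* = 15 + 0.6·45.64/12 = 17.282; q_2* = 2 + 0.4·45.64/13.18 = 3.3851.
Expenditure on q_1: 12·17.282 = 207.384; share = 0.823.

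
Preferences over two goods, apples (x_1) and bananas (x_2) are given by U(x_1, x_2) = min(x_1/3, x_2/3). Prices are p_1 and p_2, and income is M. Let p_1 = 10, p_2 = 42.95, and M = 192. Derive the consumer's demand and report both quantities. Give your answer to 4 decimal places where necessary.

Leontief preferences: the optimum is at the kink where x_1/3 = x_2/3, i.e. x_2 = x_1.
Budget: p_1·x_1 + p_2·x_1 = M, so (3·p_1 + 3·p_2)·x_1 = 3·M.
Demand: x_1*(p_1,p_2,M) = 3·M/(3·p_1 + 3·p_2), x_2* = 3·M/(3·p_1 + 3·p_2).
Here 3·10 + 3·42.95 = 158.85, giving x_1* = 3.6261 and x_2* = 3.6261.

x_1* = 3.6261, x_2* = 3.6261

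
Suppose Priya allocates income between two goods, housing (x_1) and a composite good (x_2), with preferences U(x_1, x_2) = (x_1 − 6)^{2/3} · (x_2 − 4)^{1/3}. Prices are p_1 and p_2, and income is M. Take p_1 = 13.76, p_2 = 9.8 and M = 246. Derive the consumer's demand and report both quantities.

MRS = 2·(x_2−4)/(x_1−6). Tangency with p_1/p_2 gives x_2−4 = (1/2)·(p_1/p_2)·(x_1−6).
After buying the subsistence bundle (6, 4), a share 2/3 of the remaining income goes to x_1: x_1* = 6 + 2/3·(M − 6p_1 − 4p_2)/p_1.
Discretionary income = 246 − 6·13.76 − 4·9.8 = 124.24; x_1* = 6 + 2/3·124.24/13.76 = 12.0194; x_2* = 4 + 1/3·124.24/9.8 = 8.2259.

x_1* = 12.0194, x_2* = 8.2259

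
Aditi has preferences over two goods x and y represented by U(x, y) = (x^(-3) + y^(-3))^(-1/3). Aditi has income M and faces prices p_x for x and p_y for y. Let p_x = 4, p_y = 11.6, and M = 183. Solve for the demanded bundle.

MU_x ∝ x^(-4), MU_y ∝ y^(-4), so MRS = (y/x)^(4) = p_x/p_y.
Hence y/x = (p_x/p_y)^(1/(4)), i.e. raised to the 0.25 power.
With the ratio pinned down, the budget gives x* = M/(p_x + p_y·(y/x)) and y* = (y/x)·x*.
Numerically y/x = 0.766303, so x* = 183/(4 + 11.6·0.766303) = 14.198 and y* = 0.766303·14.198 = 10.88.

x* = 14.198, y* = 10.88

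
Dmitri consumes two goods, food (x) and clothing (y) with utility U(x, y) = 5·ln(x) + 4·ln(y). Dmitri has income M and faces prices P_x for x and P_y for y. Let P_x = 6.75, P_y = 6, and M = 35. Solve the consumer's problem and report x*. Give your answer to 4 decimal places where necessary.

The MRS is (5/4)·y/x. Set MRS = P_x/P_y.
Rearranging, P_y·y = (4/5)·P_x·x. Substituting into the budget gives P_x·x·(1 + (4/5)) = M.
Demand: x*(P_x,P_y,M) = 5/9·M/P_x and y* = 4/9·M/P_y.
At P_x=6.75, P_y=6, M=35: x* = 5/9·35/6.75 = 2.8807.

x* = 2.8807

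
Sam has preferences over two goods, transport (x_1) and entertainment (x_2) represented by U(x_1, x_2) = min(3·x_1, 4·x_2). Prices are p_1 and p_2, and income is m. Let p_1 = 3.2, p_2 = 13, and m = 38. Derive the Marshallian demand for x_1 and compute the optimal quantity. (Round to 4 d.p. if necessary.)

x_1* = 2.9344

With perfect complements, no substitution: consume in ratio x_1:x_2 = 4:3.
Budget: p_1·x_1 + p_2·(3/4)·x_1 = m, so (4·p_1 + 3·p_2)·x_1 = 4·m.
Demand: x_1*(p_1,p_2,m) = 4·m/(4·p_1 + 3·p_2), x_2* = 3·m/(4·p_1 + 3·p_2).
Here 4·3.2 + 3·13 = 51.8, giving x_1* = 2.9344.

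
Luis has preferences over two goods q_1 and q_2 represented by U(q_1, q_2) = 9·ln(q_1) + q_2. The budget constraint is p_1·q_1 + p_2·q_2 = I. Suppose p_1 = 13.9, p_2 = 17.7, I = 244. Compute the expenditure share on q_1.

Set MRS = p_1/p_2: (9/q_1)/1 = p_1/p_2.
So q_1*(p_1,p_2) = 9·p_2/p_1, independent of income; and q_2* = (I − 9·p_2)/p_2.
At the given prices: q_1* = 9·17.7/13.9 = 11.4604, and q_2* = 4.7853.
Expenditure on q_1: 13.9·11.4604 = 159.3; share = 0.6529.

share on q_1 = 0.6529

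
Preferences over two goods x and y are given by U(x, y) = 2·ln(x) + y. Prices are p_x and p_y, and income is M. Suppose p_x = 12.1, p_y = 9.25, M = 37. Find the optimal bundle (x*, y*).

Set MRS = p_x/p_y: (2/x)/1 = p_x/p_y.
So x*(p_x,p_y) = 2·p_y/p_x, independent of income; and y* = (M − 2·p_y)/p_y.
At the given prices: x* = 2·9.25/12.1 = 1.5289, and y* = 2.

x* = 1.5289, y* = 2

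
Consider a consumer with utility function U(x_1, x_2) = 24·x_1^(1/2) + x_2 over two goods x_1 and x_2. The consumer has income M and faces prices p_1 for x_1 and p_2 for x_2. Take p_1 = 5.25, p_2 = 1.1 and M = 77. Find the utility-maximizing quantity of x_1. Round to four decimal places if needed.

x_1* = 6.3216

Solve: √x_1 = 12·p_2/p_1, so x_1*(p_1,p_2) = (12·p_2/p_1)², and x_2* = (M − p_1·x_1*)/p_2.
Plugging in: x_1* = (12·1.1/5.25)² = 6.3216.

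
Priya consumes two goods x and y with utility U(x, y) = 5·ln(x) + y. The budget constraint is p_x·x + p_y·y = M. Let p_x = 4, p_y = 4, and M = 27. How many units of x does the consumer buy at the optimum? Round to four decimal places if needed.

x* = 5

Set MRS = p_x/p_y: (5/x)/1 = p_x/p_y.
So x*(p_x,p_y) = 5·p_y/p_x, independent of income; and y* = (M − 5·p_y)/p_y.
At the given prices: x* = 5·4/4 = 5.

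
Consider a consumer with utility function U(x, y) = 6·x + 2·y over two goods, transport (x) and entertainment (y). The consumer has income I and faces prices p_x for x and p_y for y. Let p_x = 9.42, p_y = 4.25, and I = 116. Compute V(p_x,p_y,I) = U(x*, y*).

V = 73.8854

Perfect substitutes: compare marginal utility per dollar. 6/p_x vs 2/p_y → 0.6369 vs 0.4706.
x gives more utility per dollar, so spend all income on x: x* = I/p_x, y* = 0.
Numerically: x* = 12.3142, y* = 0.
Utility at the optimum: U(12.3142, 0) = 73.8854.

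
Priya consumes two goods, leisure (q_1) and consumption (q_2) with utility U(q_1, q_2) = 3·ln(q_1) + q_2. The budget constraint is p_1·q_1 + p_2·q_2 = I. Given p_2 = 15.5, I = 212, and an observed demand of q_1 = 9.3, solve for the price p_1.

MU_q_1 = 3/q_1, MU_q_2 = 1. Tangency: 3/q_1 = p_1/p_2.
So q_1*(p_1,p_2) = 3·p_2/p_1, independent of income; and q_2* = (I − 3·p_2)/p_2.
Set q_1* = 9.3 in the demand function and solve for p_1: p_1 = 5.

p_1 = 5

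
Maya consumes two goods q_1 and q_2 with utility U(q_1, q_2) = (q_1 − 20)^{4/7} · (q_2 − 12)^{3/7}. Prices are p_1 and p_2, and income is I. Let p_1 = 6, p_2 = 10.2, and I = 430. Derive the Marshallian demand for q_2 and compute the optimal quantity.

Let q_1' = q_1−20, q_2' = q_2−12. MRS = (4/3)·q_2'/q_1' = p_1/p_2.
Substituting into the budget: q_1* = 20 + 4/7·(I − 20·p_1 − 12·p_2)/p_1, and q_2* = 12 + 3/7·(…)/p_2.
Discretionary income = 430 − 20·6 − 12·10.2 = 187.6; q_2* = 12 + 3/7·187.6/10.2 = 19.8824.

q_2* = 19.8824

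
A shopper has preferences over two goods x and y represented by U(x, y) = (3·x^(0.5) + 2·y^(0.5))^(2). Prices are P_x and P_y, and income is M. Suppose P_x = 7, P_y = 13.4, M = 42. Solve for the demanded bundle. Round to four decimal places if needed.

x* = 4.8694, y* = 0.5906

From the CES first-order condition, (3/2)·(y/x)^(0.5) = P_x/P_y.
Solve for the ratio: y/x = [(2/3)·P_x/P_y]^(2).
With the ratio pinned down, the budget gives x* = M/(P_x + P_y·(y/x)) and y* = (y/x)·x*.
Numerically y/x = 0.121284, so x* = 42/(7 + 13.4·0.121284) = 4.8694 and y* = 0.121284·4.8694 = 0.5906.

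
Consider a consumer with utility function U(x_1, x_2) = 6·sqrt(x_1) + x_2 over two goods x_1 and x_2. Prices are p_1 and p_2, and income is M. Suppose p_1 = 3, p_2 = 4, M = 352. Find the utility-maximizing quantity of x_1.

x_1* = 16

Utility is quasi-linear in x_2; the FOC for x_1 is 3/√x_1 = p_1/p_2.
Thus x_1* = (3·p_2/p_1)² — independent of M — with the rest of income spent on x_2.
Plugging in: x_1* = (3·4/3)² = 16.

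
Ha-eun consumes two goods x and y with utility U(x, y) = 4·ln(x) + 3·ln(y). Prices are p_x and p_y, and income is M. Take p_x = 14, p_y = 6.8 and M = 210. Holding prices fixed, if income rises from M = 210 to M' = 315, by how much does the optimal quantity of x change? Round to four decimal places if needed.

Δx* = 4.2857

MU_x/MU_y = (4·y)/(3·x); tangency sets this equal to p_x/p_y.
Rearranging, p_y·y = (3/4)·p_x·x. Substituting into the budget gives p_x·x·(1 + (3/4)) = M.
Demand: x*(p_x,p_y,M) = 4/7·M/p_x and y* = 3/7·M/p_y.
At p_x=14, p_y=6.8, M=210: x* = 4/7·210/14 = 8.5714.
At M' = 315: x* = 12.8571. Change: 12.8571 − 8.5714 = 4.2857.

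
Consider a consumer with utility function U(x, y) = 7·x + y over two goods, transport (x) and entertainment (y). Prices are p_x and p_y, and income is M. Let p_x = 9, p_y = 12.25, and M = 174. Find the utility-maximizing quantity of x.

Linear utility — the consumer picks whichever good has higher MU/price: 7/9 = 0.7778 vs 1/12.25 = 0.0816.
x gives more utility per dollar, so spend all income on x: x* = M/p_x, y* = 0.
Numerically: x* = 19.3333, y* = 0.

x* = 19.3333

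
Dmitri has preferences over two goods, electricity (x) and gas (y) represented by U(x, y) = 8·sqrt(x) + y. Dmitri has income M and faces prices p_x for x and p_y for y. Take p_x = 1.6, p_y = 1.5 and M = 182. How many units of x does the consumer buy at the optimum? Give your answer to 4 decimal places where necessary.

MU_x = 4/√x, MU_y = 1. Tangency: 4/√x = p_x/p_y.
Thus x* = (4·p_y/p_x)² — independent of M — with the rest of income spent on y.
Plugging in: x* = (4·1.5/1.6)² = 14.0625.

x* = 14.0625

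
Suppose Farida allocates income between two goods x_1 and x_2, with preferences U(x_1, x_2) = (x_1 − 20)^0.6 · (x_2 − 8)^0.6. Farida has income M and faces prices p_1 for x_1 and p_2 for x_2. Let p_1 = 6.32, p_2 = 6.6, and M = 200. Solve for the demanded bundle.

x_1* = 21.6456, x_2* = 9.5758

This is Cobb-Douglas in (x_1−20, x_2−8): tangency gives 0.6·p_2·(x_2−8) = 0.6·p_1·(x_1−20).
Substituting into the budget: x_1* = 20 + 0.5·(M − 20·p_1 − 8·p_2)/p_1, and x_2* = 8 + 0.5·(…)/p_2.
Discretionary income = 200 − 20·6.32 − 8·6.6 = 20.8; x_1* = 20 + 0.5·20.8/6.32 = 21.6456; x_2* = 8 + 0.5·20.8/6.6 = 9.5758.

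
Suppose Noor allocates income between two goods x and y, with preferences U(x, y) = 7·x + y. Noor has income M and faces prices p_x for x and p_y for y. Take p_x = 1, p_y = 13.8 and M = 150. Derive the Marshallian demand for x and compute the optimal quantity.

x* = 150

Linear utility — the consumer picks whichever good has higher MU/price: 7/1 = 7 vs 1/13.8 = 0.0725.
x gives more utility per dollar, so spend all income on x: x* = M/p_x, y* = 0.
Numerically: x* = 150, y* = 0.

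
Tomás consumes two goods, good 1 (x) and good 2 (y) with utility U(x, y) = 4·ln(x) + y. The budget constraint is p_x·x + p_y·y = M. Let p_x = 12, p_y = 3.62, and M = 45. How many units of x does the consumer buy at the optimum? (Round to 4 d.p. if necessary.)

x* = 1.2067

So x*(p_x,p_y) = 4·p_y/p_x, independent of income; and y* = (M − 4·p_y)/p_y.
At the given prices: x* = 4·3.62/12 = 1.2067.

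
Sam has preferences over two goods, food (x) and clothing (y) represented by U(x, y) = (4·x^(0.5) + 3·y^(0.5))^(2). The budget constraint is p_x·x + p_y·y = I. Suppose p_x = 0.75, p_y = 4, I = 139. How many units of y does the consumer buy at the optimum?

y* = 3.3154

MRS = MU_x/MU_y = (4/3)·(y/x)^(0.5). Set equal to p_x/p_y.
Solve for the ratio: y/x = [(3/4)·p_x/p_y]^(2).
With the ratio pinned down, the budget gives x* = I/(p_x + p_y·(y/x)) and y* = (y/x)·x*.
Numerically y/x = 0.019775, so x* = 139/(0.75 + 4·0.019775) = 167.6514 and y* = 0.019775·167.6514 = 3.3154.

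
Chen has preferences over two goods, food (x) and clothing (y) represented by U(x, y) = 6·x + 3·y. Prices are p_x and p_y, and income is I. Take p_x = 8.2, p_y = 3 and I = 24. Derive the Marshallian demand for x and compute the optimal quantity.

x* = 0

Perfect substitutes: compare marginal utility per dollar. 6/p_x vs 3/p_y → 0.7317 vs 1.
y gives more utility per dollar, so spend all income on y: y* = I/p_y, x* = 0.
Numerically: x* = 0, y* = 8.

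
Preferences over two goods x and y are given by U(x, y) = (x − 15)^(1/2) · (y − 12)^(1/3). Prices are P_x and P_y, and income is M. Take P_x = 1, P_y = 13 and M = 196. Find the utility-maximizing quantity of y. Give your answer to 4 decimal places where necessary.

After buying the subsistence bundle (15, 12), a share 0.6 of the remaining income goes to x: x* = 15 + 0.6·(M − 15P_x − 12P_y)/P_x.
Discretionary income = 196 − 15·1 − 12·13 = 25; y* = 12 + 0.4·25/13 = 12.7692.

y* = 12.7692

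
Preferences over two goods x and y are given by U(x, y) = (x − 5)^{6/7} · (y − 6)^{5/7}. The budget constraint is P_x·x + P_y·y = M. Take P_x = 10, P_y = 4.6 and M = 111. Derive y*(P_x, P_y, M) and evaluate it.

This is Cobb-Douglas in (x−5, y−6): tangency gives 6/7·P_y·(y−6) = 5/7·P_x·(x−5).
After buying the subsistence bundle (5, 6), a share 6/11 of the remaining income goes to x: x* = 5 + 6/11·(M − 5P_x − 6P_y)/P_x.
Discretionary income = 111 − 5·10 − 6·4.6 = 33.4; y* = 6 + 5/11·33.4/4.6 = 9.3004.

y* = 9.3004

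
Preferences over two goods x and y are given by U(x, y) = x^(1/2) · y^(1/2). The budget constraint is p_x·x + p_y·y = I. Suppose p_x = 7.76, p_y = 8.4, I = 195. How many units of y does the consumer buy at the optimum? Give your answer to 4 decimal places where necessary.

y* = 11.6071

At p_x=7.76, p_y=8.4, I=195: y* = 0.5·195/8.4 = 11.6071.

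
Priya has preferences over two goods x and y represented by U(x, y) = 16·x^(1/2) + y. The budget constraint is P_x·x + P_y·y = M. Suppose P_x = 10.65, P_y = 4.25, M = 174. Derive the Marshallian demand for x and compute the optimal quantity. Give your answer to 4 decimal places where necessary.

x* = 10.192

Set MRS = P_x/P_y: 8·x^(−1/2) = P_x/P_y.
Thus x* = (8·P_y/P_x)² — independent of M — with the rest of income spent on y.
Plugging in: x* = (8·4.25/10.65)² = 10.192.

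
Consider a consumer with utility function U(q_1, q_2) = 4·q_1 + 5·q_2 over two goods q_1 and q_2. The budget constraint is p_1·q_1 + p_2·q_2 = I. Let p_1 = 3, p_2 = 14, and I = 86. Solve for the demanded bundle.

q_1* = 28.6667, q_2* = 0

Linear utility — the consumer picks whichever good has higher MU/price: 4/3 = 1.3333 vs 5/14 = 0.3571.
q_1 gives more utility per dollar, so spend all income on q_1: q_1* = I/p_1, q_2* = 0.
Numerically: q_1* = 28.6667, q_2* = 0.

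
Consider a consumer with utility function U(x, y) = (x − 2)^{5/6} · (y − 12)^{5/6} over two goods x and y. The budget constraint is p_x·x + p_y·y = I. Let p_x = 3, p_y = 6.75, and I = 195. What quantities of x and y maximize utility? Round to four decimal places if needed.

x* = 20, y* = 20

MRS = (y−12)/(x−2). Tangency with p_x/p_y gives y−12 = (p_x/p_y)·(x−2).
Substituting into the budget: x* = 2 + 0.5·(I − 2·p_x − 12·p_y)/p_x, and y* = 12 + 0.5·(…)/p_y.
Discretionary income = 195 − 2·3 − 12·6.75 = 108; x* = 2 + 0.5·108/3 = 20; y* = 12 + 0.5·108/6.75 = 20.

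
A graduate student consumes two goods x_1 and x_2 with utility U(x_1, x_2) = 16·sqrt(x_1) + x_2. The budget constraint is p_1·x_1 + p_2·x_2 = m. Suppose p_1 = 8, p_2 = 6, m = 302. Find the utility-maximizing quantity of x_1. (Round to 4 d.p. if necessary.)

Set MRS = p_1/p_2: 8·x_1^(−1/2) = p_1/p_2.
Solve: √x_1 = 8·p_2/p_1, so x_1*(p_1,p_2) = (8·p_2/p_1)², and x_2* = (m − p_1·x_1*)/p_2.
Plugging in: x_1* = (8·6/8)² = 36.

x_1* = 36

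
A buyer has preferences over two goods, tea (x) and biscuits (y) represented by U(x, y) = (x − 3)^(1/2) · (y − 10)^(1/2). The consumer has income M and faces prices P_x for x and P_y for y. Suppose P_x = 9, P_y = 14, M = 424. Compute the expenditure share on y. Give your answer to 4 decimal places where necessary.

share on y = 0.6333

Let x' = x−3, y' = y−10. MRS = y'/x' = P_x/P_y.
Substituting into the budget: x* = 3 + 0.5·(M − 3·P_x − 10·P_y)/P_x, and y* = 10 + 0.5·(…)/P_y.
Discretionary income = 424 − 3·9 − 10·14 = 257; x* = 3 + 0.5·257/9 = 17.2778; y* = 10 + 0.5·257/14 = 19.1786.
Expenditure on y: 14·19.1786 = 268.5; share = 0.6333.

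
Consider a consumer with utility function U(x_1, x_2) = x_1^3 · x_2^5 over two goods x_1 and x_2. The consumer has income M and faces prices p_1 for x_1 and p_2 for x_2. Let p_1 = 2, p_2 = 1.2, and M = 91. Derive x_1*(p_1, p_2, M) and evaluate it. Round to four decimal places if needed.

Demand: x_1*(p_1,p_2,M) = 0.375·M/p_1 and x_2* = 0.625·M/p_2.
At p_1=2, p_2=1.2, M=91: x_1* = 0.375·91/2 = 17.0625.

x_1* = 17.0625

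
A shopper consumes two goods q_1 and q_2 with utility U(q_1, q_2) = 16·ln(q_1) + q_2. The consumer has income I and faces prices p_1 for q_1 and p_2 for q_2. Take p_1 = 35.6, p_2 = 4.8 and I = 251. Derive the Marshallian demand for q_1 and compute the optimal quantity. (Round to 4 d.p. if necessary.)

q_1* = 2.1573

MU_q_1 = 16/q_1, MU_q_2 = 1. Tangency: 16/q_1 = p_1/p_2.
So q_1*(p_1,p_2) = 16·p_2/p_1, independent of income; and q_2* = (I − 16·p_2)/p_2.
At the given prices: q_1* = 16·4.8/35.6 = 2.1573.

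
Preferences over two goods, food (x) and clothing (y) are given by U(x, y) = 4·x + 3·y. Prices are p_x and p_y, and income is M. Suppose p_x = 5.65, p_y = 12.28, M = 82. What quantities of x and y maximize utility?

Linear utility — the consumer picks whichever good has higher MU/price: 4/5.65 = 0.708 vs 3/12.28 = 0.2443.
x gives more utility per dollar, so spend all income on x: x* = M/p_x, y* = 0.
Numerically: x* = 14.5133, y* = 0.

x* = 14.5133, y* = 0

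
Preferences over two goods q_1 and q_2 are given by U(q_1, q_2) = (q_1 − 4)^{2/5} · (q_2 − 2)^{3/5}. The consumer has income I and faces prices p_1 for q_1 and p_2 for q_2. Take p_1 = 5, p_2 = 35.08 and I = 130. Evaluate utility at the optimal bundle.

Substituting into the budget: q_1* = 4 + 0.4·(I − 4·p_1 − 2·p_2)/p_1, and q_2* = 2 + 0.6·(…)/p_2.
Discretionary income = 130 − 4·5 − 2·35.08 = 39.84; q_1* = 4 + 0.4·39.84/5 = 7.1872; q_2* = 2 + 0.6·39.84/35.08 = 2.6814.
Utility at the optimum: U(7.1872, 2.6814) = 1.263.

V = 1.263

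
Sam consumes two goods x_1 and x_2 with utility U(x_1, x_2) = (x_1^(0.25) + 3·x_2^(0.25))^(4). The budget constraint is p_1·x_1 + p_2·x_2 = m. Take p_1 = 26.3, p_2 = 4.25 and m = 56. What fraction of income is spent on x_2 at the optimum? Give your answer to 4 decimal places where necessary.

With the ratio pinned down, the budget gives x_1* = m/(p_1 + p_2·(x_2/x_1)) and x_2* = (x_2/x_1)·x_1*.
Numerically x_2/x_1 = 49.156856, so x_1* = 56/(26.3 + 4.25·49.156856) = 0.2381 and x_2* = 49.156856·0.2381 = 11.7032.
Expenditure on x_2: 4.25·11.7032 = 49.7385; share = 0.8882.

share on x_2 = 0.8882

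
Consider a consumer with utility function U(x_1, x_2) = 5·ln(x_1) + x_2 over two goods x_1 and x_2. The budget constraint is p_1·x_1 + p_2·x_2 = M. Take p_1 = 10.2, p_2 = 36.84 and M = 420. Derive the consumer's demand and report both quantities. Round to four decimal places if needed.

x_1* = 18.0588, x_2* = 6.4007

So x_1*(p_1,p_2) = 5·p_2/p_1, independent of income; and x_2* = (M − 5·p_2)/p_2.
At the given prices: x_1* = 5·36.84/10.2 = 18.0588, and x_2* = 6.4007.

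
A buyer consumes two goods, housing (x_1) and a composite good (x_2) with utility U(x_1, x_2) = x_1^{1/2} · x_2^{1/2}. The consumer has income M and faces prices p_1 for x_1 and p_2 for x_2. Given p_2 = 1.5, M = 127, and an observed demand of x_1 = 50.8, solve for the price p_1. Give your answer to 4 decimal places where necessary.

p_1 = 1.25

Tangency: MRS = x_2/x_1 = p_1/p_2.
Rearranging, p_2·x_2 = p_1·x_1. Substituting into the budget gives p_1·x_1·(1 + 1) = M.
Demand: x_1*(p_1,p_2,M) = 0.5·M/p_1 and x_2* = 0.5·M/p_2.
Set x_1* = 50.8 in the demand function and solve for p_1: p_1 = 1.25.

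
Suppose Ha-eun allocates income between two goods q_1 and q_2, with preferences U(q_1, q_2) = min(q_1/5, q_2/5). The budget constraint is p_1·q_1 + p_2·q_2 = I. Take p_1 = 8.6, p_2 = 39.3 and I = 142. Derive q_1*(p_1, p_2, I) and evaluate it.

With perfect complements, no substitution: consume in ratio q_1:q_2 = 5:5.
Budget: p_1·q_1 + p_2·q_1 = I, so (5·p_1 + 5·p_2)·q_1 = 5·I.
Demand: q_1*(p_1,p_2,I) = 5·I/(5·p_1 + 5·p_2), q_2* = 5·I/(5·p_1 + 5·p_2).
Here 5·8.6 + 5·39.3 = 239.5, giving q_1* = 2.9645.

q_1* = 2.9645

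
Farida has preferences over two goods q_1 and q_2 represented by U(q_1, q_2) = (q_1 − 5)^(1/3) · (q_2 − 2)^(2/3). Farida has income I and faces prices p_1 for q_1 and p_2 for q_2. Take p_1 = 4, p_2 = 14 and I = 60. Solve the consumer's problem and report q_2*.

Let q_1' = q_1−5, q_2' = q_2−2. MRS = (1/2)·q_2'/q_1' = p_1/p_2.
Substituting into the budget: q_1* = 5 + 1/3·(I − 5·p_1 − 2·p_2)/p_1, and q_2* = 2 + 2/3·(…)/p_2.
Discretionary income = 60 − 5·4 − 2·14 = 12; q_2* = 2 + 2/3·12/14 = 2.5714.

q_2* = 2.5714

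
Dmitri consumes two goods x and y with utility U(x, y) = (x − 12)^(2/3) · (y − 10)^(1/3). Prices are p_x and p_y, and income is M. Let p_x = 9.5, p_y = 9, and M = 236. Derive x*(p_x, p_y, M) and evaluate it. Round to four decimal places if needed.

This is Cobb-Douglas in (x−12, y−10): tangency gives 2/3·p_y·(y−10) = 1/3·p_x·(x−12).
After buying the subsistence bundle (12, 10), a share 2/3 of the remaining income goes to x: x* = 12 + 2/3·(M − 12p_x − 10p_y)/p_x.
Discretionary income = 236 − 12·9.5 − 10·9 = 32; x* = 12 + 2/3·32/9.5 = 14.2456.

x* = 14.2456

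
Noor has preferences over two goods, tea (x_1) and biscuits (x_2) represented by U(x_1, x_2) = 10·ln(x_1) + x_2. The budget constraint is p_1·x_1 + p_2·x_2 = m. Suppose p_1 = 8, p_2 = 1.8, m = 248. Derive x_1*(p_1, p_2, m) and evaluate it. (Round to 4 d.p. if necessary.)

x_1* = 2.25

Set MRS = p_1/p_2: (10/x_1)/1 = p_1/p_2.
So x_1*(p_1,p_2) = 10·p_2/p_1, independent of income; and x_2* = (m − 10·p_2)/p_2.
At the given prices: x_1* = 10·1.8/8 = 2.25.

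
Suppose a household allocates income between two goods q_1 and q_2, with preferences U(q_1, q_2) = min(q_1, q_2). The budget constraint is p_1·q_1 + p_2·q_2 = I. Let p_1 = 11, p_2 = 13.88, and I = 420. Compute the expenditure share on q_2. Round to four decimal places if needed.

share on q_2 = 0.5579

With perfect complements, no substitution: consume in ratio q_1:q_2 = 1:1.
Budget: p_1·q_1 + p_2·q_1 = I, so (p_1 + p_2)·q_1 = I.
Demand: q_1*(p_1,p_2,I) = I/(p_1 + p_2), q_2* = I/(p_1 + p_2).
Here 11 + 13.88 = 24.88, giving q_1* = 16.881 and q_2* = 16.881.
Expenditure on q_2: 13.88·16.881 = 234.3087; share = 0.5579.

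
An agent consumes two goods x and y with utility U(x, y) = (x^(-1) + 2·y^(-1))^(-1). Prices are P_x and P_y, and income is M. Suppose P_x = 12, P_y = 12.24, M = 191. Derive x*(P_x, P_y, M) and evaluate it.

x* = 6.5547

MU_x ∝ x^(-2), MU_y ∝ 2·y^(-2), so MRS = (1/2)·(y/x)^(2) = P_x/P_y.
Solve for the ratio: y/x = [2·P_x/P_y]^(0.5).
With the ratio pinned down, the budget gives x* = M/(P_x + P_y·(y/x)) and y* = (y/x)·x*.
Numerically y/x = 1.40028, so x* = 191/(12 + 12.24·1.40028) = 6.5547.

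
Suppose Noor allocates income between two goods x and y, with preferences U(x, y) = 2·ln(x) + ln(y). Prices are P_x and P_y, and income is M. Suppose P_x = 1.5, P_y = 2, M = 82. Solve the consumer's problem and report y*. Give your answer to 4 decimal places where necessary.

MU_x/MU_y = (2·y)/(x); tangency sets this equal to P_x/P_y.
So 2·P_y·y = P_x·x; combined with the budget, a share 2/3 of income goes to x.
Demand: x*(P_x,P_y,M) = 2/3·M/P_x and y* = 1/3·M/P_y.
At P_x=1.5, P_y=2, M=82: y* = 1/3·82/2 = 13.6667.

y* = 13.6667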